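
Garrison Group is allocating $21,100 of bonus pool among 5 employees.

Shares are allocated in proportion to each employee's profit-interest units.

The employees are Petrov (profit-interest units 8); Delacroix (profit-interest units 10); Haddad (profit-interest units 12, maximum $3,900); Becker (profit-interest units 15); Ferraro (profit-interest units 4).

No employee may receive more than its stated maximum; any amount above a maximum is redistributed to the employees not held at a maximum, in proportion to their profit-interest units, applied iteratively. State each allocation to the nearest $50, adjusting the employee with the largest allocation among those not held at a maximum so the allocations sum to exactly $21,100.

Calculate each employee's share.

Sum of profit-interest units: 49.
Unconstrained shares: Petrov 3,444.90; Delacroix 4,306.12; Haddad 5,167.35; Becker 6,459.18; Ferraro 1,722.45.
Held at cap: Haddad ($3,900); residual $17,200 reallocated over remaining profit-interest units 37.
Shares after redistribution: Petrov 3,718.92 → $3,700; Delacroix 4,648.65 → $4,650; Becker 6,972.97 → $6,950; Ferraro 1,859.46 → $1,850.
Rounding difference +$50 applied to Becker → $7,000.

Petrov: $3,700 · Delacroix: $4,650 · Haddad: $3,900 · Becker: $7,000 · Ferraro: $1,850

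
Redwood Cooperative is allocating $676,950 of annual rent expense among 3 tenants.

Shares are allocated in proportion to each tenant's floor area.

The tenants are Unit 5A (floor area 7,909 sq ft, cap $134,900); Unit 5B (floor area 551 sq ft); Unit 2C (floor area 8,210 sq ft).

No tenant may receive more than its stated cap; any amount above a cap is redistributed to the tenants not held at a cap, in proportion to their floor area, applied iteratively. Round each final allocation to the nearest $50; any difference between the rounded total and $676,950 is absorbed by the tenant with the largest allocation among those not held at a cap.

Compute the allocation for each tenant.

Floor area total: 16,670.
Unconstrained shares: Unit 5A 321,175.62; Unit 5B 22,375.49; Unit 2C 333,398.89.
Cap binds for Unit 5A ($134,900); residual $542,050 reallocated over remaining floor area 8,761.
Redistributed shares: Unit 5B 34,090.81 → $34,100; Unit 2C 507,959.19 → $507,950.

Unit 5A: $134,900 | Unit 5B: $34,100 | Unit 2C: $507,950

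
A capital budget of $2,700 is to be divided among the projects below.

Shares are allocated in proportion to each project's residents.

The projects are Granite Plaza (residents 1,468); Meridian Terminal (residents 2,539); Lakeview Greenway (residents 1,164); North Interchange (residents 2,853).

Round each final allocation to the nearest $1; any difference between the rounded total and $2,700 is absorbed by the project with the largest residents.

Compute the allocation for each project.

Combined residents = 1,468 + 2,539 + 1,164 + 2,853 = 8,024.
Pro-rata amounts: Granite Plaza 493.97; Meridian Terminal 854.35; Lakeview Greenway 391.67; North Interchange 960.01.
Rounded to nearest $1: Granite Plaza $494; Meridian Terminal $854; Lakeview Greenway $392; North Interchange $960. Sum = $2,700.
Rounded total matches; no reconciliation needed.

Granite Plaza: $494 | Meridian Terminal: $854 | Lakeview Greenway: $392 | North Interchange: $960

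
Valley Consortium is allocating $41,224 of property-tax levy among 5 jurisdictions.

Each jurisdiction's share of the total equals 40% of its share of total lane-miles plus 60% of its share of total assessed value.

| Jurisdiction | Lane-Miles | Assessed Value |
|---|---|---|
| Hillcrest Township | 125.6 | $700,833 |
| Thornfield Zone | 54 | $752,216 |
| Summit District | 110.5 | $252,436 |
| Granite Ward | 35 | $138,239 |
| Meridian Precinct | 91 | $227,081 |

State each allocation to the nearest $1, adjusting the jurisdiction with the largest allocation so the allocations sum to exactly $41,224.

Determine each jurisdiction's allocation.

Hillcrest Township: $13,348 | Thornfield Zone: $11,125 | Summit District: $7,394 | Granite Ward: $3,038 | Meridian Precinct: $6,319

Totals — lane-miles 416.1, assessed value 2,070,805.
Combined weights (40% lane-miles + 60% assessed value): Hillcrest Township 0.3238; Thornfield Zone 0.2699; Summit District 0.1794; Granite Ward 0.0737; Meridian Precinct 0.1533.
Unrounded shares: Hillcrest Township 13,348.38; Thornfield Zone 11,124.69; Summit District 7,394.18; Granite Ward 3,038.19; Meridian Precinct 6,318.57.
At nearest $1: Hillcrest Township $13,348; Thornfield Zone $11,125; Summit District $7,394; Granite Ward $3,038; Meridian Precinct $6,319. Sum = $41,224.
Sum already equals the total — no adjustment.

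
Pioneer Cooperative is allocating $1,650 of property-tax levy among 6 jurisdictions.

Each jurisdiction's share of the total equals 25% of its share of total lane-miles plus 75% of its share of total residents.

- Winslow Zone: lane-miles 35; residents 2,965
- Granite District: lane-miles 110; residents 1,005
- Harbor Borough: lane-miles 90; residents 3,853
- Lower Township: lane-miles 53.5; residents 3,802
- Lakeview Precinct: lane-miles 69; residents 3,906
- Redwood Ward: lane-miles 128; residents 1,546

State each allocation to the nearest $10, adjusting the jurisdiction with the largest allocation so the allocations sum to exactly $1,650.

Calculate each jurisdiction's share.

Winslow Zone: $240 | Granite District: $170 | Harbor Borough: $360 | Lower Township: $320 | Lakeview Precinct: $340 | Redwood Ward: $220

Lane-miles total 485.5; residents total 17,077.
Combined weights (25% lane-miles + 75% residents): Winslow Zone 0.1482; Granite District 0.1008; Harbor Borough 0.2156; Lower Township 0.1945; Lakeview Precinct 0.2071; Redwood Ward 0.1338.
Raw shares: Winslow Zone 244.60; Granite District 166.29; Harbor Borough 355.68; Lower Township 320.97; Lakeview Precinct 341.68; Redwood Ward 220.79.
After rounding ($10): Winslow Zone $240; Granite District $170; Harbor Borough $360; Lower Township $320; Lakeview Precinct $340; Redwood Ward $220. Sum = $1,650.
Sum already equals the total — no adjustment.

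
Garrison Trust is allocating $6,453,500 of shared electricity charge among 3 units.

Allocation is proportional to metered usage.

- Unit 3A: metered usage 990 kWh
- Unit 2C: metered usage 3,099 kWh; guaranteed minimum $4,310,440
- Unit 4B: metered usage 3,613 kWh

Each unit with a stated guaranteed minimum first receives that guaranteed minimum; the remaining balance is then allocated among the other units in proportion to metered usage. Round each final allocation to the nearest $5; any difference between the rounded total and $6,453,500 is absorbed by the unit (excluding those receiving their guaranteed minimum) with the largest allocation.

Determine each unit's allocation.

Unit 3A: $460,925 · Unit 2C: $4,310,440 · Unit 4B: $1,682,135

Guaranteed amounts: Unit 2C $4,310,440. Balance $2,143,060.
Balance split over remaining metered usage 4,603: Unit 3A 460,923.18 → $460,925; Unit 4B 1,682,136.82 → $1,682,135.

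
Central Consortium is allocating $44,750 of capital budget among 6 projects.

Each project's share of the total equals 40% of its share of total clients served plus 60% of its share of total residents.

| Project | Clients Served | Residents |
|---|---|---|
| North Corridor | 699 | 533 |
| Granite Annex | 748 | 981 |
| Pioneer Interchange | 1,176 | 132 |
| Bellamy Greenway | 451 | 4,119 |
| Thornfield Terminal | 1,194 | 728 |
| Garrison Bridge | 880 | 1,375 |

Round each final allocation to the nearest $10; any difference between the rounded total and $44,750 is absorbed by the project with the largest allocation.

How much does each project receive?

North Corridor: $4,250 | Granite Annex: $5,950 | Pioneer Interchange: $4,540 | Bellamy Greenway: $15,620 | Thornfield Terminal: $6,640 | Garrison Bridge: $7,750

Totals — clients served 5,148, residents 7,868.
Combined weights (40% clients served + 60% residents): North Corridor 0.0950; Granite Annex 0.1329; Pioneer Interchange 0.1014; Bellamy Greenway 0.3492; Thornfield Terminal 0.1483; Garrison Bridge 0.1732.
Unrounded shares: North Corridor 4,249.37; Granite Annex 5,948.57; Pioneer Interchange 4,539.50; Bellamy Greenway 15,624.49; Thornfield Terminal 6,635.97; Garrison Bridge 7,752.10.
At nearest $10: North Corridor $4,250; Granite Annex $5,950; Pioneer Interchange $4,540; Bellamy Greenway $15,620; Thornfield Terminal $6,640; Garrison Bridge $7,750. Sum = $44,750.
Sum already equals the total — no adjustment.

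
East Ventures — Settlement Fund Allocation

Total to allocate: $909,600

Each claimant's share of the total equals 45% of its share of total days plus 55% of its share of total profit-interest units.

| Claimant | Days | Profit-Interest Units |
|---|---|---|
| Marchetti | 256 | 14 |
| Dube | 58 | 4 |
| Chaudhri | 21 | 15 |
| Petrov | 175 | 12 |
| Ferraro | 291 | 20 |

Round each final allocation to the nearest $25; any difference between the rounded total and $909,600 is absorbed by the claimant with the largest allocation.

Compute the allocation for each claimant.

Totals — days 801, profit-interest units 65.
Blended shares (45% days + 55% profit-interest units): Marchetti 0.2623; Dube 0.0664; Chaudhri 0.1387; Petrov 0.1999; Ferraro 0.3327.
Raw shares: Marchetti 238,571.49; Dube 60,425.11; Chaudhri 126,180.47; Petrov 181,786.35; Ferraro 302,636.58.
Rounded to nearest $25: Marchetti $238,575; Dube $60,425; Chaudhri $126,175; Petrov $181,775; Ferraro $302,625. Sum = $909,575.
Difference $909,600 − $909,575 = +$25 applied to largest allocation (Ferraro): Ferraro becomes $302,650.

Marchetti: $238,575 | Dube: $60,425 | Chaudhri: $126,175 | Petrov: $181,775 | Ferraro: $302,650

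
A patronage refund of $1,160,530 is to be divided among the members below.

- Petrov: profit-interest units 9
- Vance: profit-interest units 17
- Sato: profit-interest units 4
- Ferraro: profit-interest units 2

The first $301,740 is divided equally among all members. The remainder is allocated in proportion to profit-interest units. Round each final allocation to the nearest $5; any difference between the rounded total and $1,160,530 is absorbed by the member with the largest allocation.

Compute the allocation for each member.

First tranche $301,740 split equally: $75,435 each.
Remainder $858,790 by profit-interest units (total 32): Petrov 241,534.69 → $241,535; Vance 456,232.19 → $456,230; Sato 107,348.75 → $107,350; Ferraro 53,674.38 → $53,675.
Totals: Petrov $75,435 + $241,535 = $316,970; Vance $75,435 + $456,230 = $531,665; Sato $75,435 + $107,350 = $182,785; Ferraro $75,435 + $53,675 = $129,110.

Petrov: $316,970 | Vance: $531,665 | Sato: $182,785 | Ferraro: $129,110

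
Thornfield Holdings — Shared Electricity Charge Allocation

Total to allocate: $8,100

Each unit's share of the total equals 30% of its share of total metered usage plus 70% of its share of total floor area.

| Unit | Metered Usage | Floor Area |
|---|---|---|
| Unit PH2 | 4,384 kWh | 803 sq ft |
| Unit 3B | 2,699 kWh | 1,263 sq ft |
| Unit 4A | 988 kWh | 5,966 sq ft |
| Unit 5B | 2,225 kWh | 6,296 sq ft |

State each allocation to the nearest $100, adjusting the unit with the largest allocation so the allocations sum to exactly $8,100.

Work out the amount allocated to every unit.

Metered usage total 10,296; floor area total 14,328.
Combined weights (30% metered usage + 70% floor area): Unit PH2 0.1670; Unit 3B 0.1403; Unit 4A 0.3203; Unit 5B 0.3724.
Pro-rata amounts: Unit PH2 1,352.46; Unit 3B 1,136.81; Unit 4A 2,594.10; Unit 5B 3,016.64.
After rounding ($100): Unit PH2 $1,400; Unit 3B $1,100; Unit 4A $2,600; Unit 5B $3,000. Sum = $8,100.
Rounded total matches; no reconciliation needed.

Unit PH2: $1,400; Unit 3B: $1,100; Unit 4A: $2,600; Unit 5B: $3,000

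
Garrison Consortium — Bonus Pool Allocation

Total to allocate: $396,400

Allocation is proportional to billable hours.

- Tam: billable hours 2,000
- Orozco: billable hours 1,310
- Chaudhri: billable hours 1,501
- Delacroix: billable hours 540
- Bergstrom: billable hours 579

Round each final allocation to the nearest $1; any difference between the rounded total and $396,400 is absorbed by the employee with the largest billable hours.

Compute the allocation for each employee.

Tam: $133,693; Orozco: $87,569; Chaudhri: $100,337; Delacroix: $36,097; Bergstrom: $38,704

Sum of billable hours: 2,000 + 1,310 + 1,501 + 540 + 579 = 5,930.
Pro-rata amounts: Tam 133,693.09; Orozco 87,568.97; Chaudhri 100,336.66; Delacroix 36,097.13; Bergstrom 38,704.15.
Rounded to nearest $1: Tam $133,693; Orozco $87,569; Chaudhri $100,337; Delacroix $36,097; Bergstrom $38,704. Sum = $396,400.
Rounded total matches; no reconciliation needed.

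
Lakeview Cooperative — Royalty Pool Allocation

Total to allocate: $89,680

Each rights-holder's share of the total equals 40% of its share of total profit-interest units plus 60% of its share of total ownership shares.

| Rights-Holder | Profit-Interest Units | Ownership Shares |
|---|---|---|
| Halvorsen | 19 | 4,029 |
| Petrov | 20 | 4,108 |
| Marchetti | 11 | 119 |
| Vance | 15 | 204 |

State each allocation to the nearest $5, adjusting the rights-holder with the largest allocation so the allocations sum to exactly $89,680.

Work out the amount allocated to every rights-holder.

Profit-interest units total 65; ownership shares total 8,460.
Combined weights (40% profit-interest units + 60% ownership shares): Halvorsen 0.4027; Petrov 0.4144; Marchetti 0.0761; Vance 0.1068.
Unrounded shares: Halvorsen 36,111.24; Petrov 37,165.58; Marchetti 6,827.52; Vance 9,575.65.
At nearest $5: Halvorsen $36,110; Petrov $37,165; Marchetti $6,830; Vance $9,575. Sum = $89,680.
Rounded total matches; no reconciliation needed.

Halvorsen: $36,110; Petrov: $37,165; Marchetti: $6,830; Vance: $9,575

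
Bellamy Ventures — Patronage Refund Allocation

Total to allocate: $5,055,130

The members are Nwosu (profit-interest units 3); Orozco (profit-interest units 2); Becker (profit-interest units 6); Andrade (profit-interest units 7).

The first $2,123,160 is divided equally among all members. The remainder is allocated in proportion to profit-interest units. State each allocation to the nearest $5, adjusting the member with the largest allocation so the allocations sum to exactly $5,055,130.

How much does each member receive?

Nwosu: $1,019,450; Orozco: $856,565; Becker: $1,508,115; Andrade: $1,671,000

First tranche $2,123,160 split equally: $530,790 each.
Remainder $2,931,970 by profit-interest units (total 18): Nwosu 488,661.67 → $488,660; Orozco 325,774.44 → $325,775; Becker 977,323.33 → $977,325; Andrade 1,140,210.56 → $1,140,210.
Totals: Nwosu $530,790 + $488,660 = $1,019,450; Orozco $530,790 + $325,775 = $856,565; Becker $530,790 + $977,325 = $1,508,115; Andrade $530,790 + $1,140,210 = $1,671,000.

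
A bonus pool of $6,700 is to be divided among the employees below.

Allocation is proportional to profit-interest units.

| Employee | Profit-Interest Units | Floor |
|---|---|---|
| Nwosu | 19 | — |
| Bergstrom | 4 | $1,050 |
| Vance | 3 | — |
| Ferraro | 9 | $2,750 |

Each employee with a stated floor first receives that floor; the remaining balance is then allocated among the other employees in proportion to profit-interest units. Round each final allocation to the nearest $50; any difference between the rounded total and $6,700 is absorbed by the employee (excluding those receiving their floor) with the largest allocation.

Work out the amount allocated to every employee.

Guaranteed amounts: Bergstrom $1,050; Ferraro $2,750. Balance $2,900.
Balance split over remaining profit-interest units 22: Nwosu 2,504.55 → $2,500; Vance 395.45 → $400.

Nwosu: $2,500 | Bergstrom: $1,050 | Vance: $400 | Ferraro: $2,750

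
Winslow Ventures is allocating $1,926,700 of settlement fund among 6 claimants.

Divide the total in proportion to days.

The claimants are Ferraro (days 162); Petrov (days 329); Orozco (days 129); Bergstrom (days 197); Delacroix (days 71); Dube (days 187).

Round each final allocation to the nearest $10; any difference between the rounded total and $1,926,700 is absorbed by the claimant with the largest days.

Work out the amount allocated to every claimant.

Ferraro: $290,350 · Petrov: $589,660 · Orozco: $231,200 · Bergstrom: $353,080 · Delacroix: $127,250 · Dube: $335,160

Days total: 162 + 329 + 129 + 197 + 71 + 187 = 1,075.
Raw shares: Ferraro 290,349.21; Petrov 589,659.81; Orozco 231,204.00; Bergstrom 353,078.98; Delacroix 127,251.81; Dube 335,156.19.
Rounded to nearest $10: Ferraro $290,350; Petrov $589,660; Orozco $231,200; Bergstrom $353,080; Delacroix $127,250; Dube $335,160. Sum = $1,926,700.
Rounded total matches; no reconciliation needed.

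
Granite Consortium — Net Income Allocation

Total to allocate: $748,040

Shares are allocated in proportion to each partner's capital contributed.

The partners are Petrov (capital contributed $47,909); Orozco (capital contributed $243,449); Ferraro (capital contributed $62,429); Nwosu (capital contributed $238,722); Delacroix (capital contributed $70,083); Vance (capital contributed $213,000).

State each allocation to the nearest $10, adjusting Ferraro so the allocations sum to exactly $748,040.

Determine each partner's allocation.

Petrov: $40,930 | Orozco: $207,980 | Ferraro: $53,340 | Nwosu: $203,950 | Delacroix: $59,870 | Vance: $181,970

Sum of capital contributed: 875,592.
Unrounded shares: Petrov 47,909/875,592 × $748,040 = 40,929.85; Orozco 243,449/875,592 × $748,040 = 207,984.53; Ferraro 62,429/875,592 × $748,040 = 53,334.65; Nwosu 238,722/875,592 × $748,040 = 203,946.14; Delacroix 70,083/875,592 × $748,040 = 59,873.65; Vance 213,000/875,592 × $748,040 = 181,971.19.
After rounding ($10): Petrov $40,930; Orozco $207,980; Ferraro $53,330; Nwosu $203,950; Delacroix $59,870; Vance $181,970. Sum = $748,030.
Difference $748,040 − $748,030 = +$10 applied to Ferraro: Ferraro becomes $53,340.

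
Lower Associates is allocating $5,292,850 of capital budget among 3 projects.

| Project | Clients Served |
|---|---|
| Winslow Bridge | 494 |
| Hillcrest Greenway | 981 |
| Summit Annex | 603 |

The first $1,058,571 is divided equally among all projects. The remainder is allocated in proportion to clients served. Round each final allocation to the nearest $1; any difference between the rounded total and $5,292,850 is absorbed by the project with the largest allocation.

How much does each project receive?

First tranche $1,058,571 split equally: $352,857 each.
Remainder $4,234,279 by clients served (total 2,078): Winslow Bridge 1,006,609.16 → $1,006,609; Hillcrest Greenway 1,998,954.62 → $1,998,955; Summit Annex 1,228,715.22 → $1,228,715.
Totals: Winslow Bridge $352,857 + $1,006,609 = $1,359,466; Hillcrest Greenway $352,857 + $1,998,955 = $2,351,812; Summit Annex $352,857 + $1,228,715 = $1,581,572.

Winslow Bridge: $1,359,466 · Hillcrest Greenway: $2,351,812 · Summit Annex: $1,581,572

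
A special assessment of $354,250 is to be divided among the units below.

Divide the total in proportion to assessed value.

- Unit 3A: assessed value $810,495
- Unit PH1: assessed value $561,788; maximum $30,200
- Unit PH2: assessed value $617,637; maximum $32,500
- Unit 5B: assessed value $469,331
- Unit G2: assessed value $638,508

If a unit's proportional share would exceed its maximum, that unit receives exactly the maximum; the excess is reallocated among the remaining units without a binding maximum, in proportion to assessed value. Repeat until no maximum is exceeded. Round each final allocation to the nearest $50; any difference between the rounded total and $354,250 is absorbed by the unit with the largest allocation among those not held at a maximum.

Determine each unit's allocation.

Unit 3A: $123,150 | Unit PH1: $30,200 | Unit PH2: $32,500 | Unit 5B: $71,350 | Unit G2: $97,050

Combined assessed value = 3,097,759.
Unconstrained shares: Unit 3A 92,685.67; Unit PH1 64,244.31; Unit PH2 70,631.03; Unit 5B 53,671.22; Unit G2 73,017.77.
Held at cap: Unit PH1 ($30,200), Unit PH2 ($32,500); residual $291,550 reallocated over remaining assessed value 1,918,334.
Shares after redistribution: Unit 3A 123,179.71 → $123,200; Unit 5B 71,329.32 → $71,350; Unit G2 97,040.98 → $97,050.
Rounding difference −$50 applied to Unit 3A → $123,150.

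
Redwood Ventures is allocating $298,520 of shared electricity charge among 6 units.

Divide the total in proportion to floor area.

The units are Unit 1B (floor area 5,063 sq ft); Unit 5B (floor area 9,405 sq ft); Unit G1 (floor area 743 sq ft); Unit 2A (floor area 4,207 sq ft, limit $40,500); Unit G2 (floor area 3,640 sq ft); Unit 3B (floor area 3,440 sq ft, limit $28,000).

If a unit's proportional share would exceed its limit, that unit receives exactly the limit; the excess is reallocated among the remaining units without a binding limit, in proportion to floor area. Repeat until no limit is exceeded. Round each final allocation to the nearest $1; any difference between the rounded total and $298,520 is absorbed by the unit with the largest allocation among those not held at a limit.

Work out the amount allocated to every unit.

Floor area total: 26,498.
Proportional shares (ignoring caps): Unit 1B 57,038.52; Unit 5B 105,954.43; Unit G1 8,370.46; Unit 2A 47,395.04; Unit G2 41,007.35; Unit 3B 38,754.20.
Cap binds for Unit 2A ($40,500), Unit 3B ($28,000); residual $230,020 reallocated over remaining floor area 18,851.
Redistributed shares: Unit 1B 61,778.75 → $61,779; Unit 5B 114,759.86 → $114,760; Unit G1 9,066.09 → $9,066; Unit G2 44,415.30 → $44,415.

Unit 1B: $61,779; Unit 5B: $114,760; Unit G1: $9,066; Unit 2A: $40,500; Unit G2: $44,415; Unit 3B: $28,000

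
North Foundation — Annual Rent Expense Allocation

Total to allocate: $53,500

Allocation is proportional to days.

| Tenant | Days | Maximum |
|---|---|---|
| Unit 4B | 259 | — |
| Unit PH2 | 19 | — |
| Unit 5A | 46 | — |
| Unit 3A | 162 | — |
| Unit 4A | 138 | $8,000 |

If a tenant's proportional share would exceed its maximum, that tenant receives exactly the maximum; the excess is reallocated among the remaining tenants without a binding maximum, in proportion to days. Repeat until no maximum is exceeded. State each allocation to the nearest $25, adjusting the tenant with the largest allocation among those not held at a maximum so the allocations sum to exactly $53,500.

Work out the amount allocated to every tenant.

Unit 4B: $24,250 · Unit PH2: $1,775 · Unit 5A: $4,300 · Unit 3A: $15,175 · Unit 4A: $8,000

Combined days = 624.
Proportional shares (ignoring caps): Unit 4B 22,205.93; Unit PH2 1,629.01; Unit 5A 3,943.91; Unit 3A 13,889.42; Unit 4A 11,831.73.
Held at cap: Unit 4A ($8,000); balance $45,500 reallocated over remaining days 486.
Remaining shares: Unit 4B 24,247.94 → $24,250; Unit PH2 1,778.81 → $1,775; Unit 5A 4,306.58 → $4,300; Unit 3A 15,166.67 → $15,175.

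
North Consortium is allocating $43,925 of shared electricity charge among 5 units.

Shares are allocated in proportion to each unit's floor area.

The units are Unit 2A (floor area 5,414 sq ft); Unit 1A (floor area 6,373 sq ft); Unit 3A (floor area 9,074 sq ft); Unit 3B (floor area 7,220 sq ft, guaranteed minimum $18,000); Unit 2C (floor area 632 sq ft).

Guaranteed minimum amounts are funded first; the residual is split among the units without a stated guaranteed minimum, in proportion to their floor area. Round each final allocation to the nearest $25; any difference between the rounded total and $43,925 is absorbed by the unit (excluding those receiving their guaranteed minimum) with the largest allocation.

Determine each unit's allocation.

Minimums first: Unit 3B $18,000. Remaining pool $25,925.
Remaining pool split over remaining floor area 21,493: Unit 2A 6,530.40 → $6,525; Unit 1A 7,687.16 → $7,675; Unit 3A 10,945.12 → $10,950; Unit 2C 762.32 → $750.
Rounding difference +$25 applied to Unit 3A → $10,975.

Unit 2A: $6,525 · Unit 1A: $7,675 · Unit 3A: $10,975 · Unit 3B: $18,000 · Unit 2C: $750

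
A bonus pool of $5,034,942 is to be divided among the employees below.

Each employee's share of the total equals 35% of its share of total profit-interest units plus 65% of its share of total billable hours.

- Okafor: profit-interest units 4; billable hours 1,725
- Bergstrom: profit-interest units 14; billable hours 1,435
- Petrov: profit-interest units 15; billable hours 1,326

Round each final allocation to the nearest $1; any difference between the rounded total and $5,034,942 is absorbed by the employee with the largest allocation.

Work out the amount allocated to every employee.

Profit-interest units total 33; billable hours total 4,486.
Composite weights (35% profit-interest units + 65% billable hours): Okafor 0.2924; Bergstrom 0.3564; Petrov 0.3512.
Pro-rata amounts: Okafor 1,472,058.51; Bergstrom 1,794,501.18; Petrov 1,768,382.32.
At nearest $1: Okafor $1,472,059; Bergstrom $1,794,501; Petrov $1,768,382. Sum = $5,034,942.
Rounded total matches; no reconciliation needed.

Okafor: $1,472,059 | Bergstrom: $1,794,501 | Petrov: $1,768,382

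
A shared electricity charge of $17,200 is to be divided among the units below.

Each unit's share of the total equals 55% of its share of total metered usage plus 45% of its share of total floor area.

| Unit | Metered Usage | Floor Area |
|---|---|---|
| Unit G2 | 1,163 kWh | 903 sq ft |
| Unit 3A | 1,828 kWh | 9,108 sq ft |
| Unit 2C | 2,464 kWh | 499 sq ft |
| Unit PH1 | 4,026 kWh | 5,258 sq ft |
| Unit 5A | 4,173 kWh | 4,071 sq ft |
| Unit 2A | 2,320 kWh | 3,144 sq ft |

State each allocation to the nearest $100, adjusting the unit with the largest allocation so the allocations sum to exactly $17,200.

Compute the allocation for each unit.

Metered usage total 15,974; floor area total 22,983.
Blended shares (55% metered usage + 45% floor area): Unit G2 0.0577; Unit 3A 0.2413; Unit 2C 0.0946; Unit PH1 0.2416; Unit 5A 0.2234; Unit 2A 0.1414.
Pro-rata amounts: Unit G2 992.85; Unit 3A 4,149.87; Unit 2C 1,627.26; Unit PH1 4,154.99; Unit 5A 3,842.30; Unit 2A 2,432.74.
After rounding ($100): Unit G2 $1,000; Unit 3A $4,100; Unit 2C $1,600; Unit PH1 $4,200; Unit 5A $3,800; Unit 2A $2,400. Sum = $17,100.
Difference $17,200 − $17,100 = +$100 applied to largest allocation (Unit PH1): Unit PH1 becomes $4,300.

Unit G2: $1,000; Unit 3A: $4,100; Unit 2C: $1,600; Unit PH1: $4,300; Unit 5A: $3,800; Unit 2A: $2,400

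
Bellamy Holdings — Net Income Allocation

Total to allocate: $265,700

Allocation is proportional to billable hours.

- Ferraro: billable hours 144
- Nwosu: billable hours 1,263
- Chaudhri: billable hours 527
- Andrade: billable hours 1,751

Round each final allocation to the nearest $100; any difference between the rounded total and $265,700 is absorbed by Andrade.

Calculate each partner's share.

Ferraro: $10,400; Nwosu: $91,100; Chaudhri: $38,000; Andrade: $126,200

Combined billable hours = 3,685.
Pro-rata amounts: Ferraro 144/3,685 × $265,700 = 10,382.85; Nwosu 1,263/3,685 × $265,700 = 91,066.24; Chaudhri 527/3,685 × $265,700 = 37,998.34; Andrade 1,751/3,685 × $265,700 = 126,252.56.
Rounded to nearest $100: Ferraro $10,400; Nwosu $91,100; Chaudhri $38,000; Andrade $126,300. Sum = $265,800.
Difference $265,700 − $265,800 = −$100 applied to Andrade: Andrade becomes $126,200.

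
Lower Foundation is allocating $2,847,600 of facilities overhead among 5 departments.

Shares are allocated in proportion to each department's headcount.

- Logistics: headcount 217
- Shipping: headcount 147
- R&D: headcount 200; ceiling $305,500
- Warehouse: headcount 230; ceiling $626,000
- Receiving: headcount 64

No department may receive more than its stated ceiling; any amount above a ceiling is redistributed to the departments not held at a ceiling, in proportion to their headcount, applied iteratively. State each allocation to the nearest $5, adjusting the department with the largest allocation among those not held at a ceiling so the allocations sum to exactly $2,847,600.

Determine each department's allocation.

Headcount total: 858.
Pro-rata shares before constraints: Logistics 720,197.20; Shipping 487,875.52; R&D 663,776.22; Warehouse 763,342.66; Receiving 212,408.39.
Capped: R&D ($305,500), Warehouse ($626,000); balance $1,916,100 reallocated over remaining headcount 428.
Redistributed shares: Logistics 971,480.61 → $971,480; Shipping 658,099.77 → $658,100; Receiving 286,519.63 → $286,520.

Logistics: $971,480 · Shipping: $658,100 · R&D: $305,500 · Warehouse: $626,000 · Receiving: $286,520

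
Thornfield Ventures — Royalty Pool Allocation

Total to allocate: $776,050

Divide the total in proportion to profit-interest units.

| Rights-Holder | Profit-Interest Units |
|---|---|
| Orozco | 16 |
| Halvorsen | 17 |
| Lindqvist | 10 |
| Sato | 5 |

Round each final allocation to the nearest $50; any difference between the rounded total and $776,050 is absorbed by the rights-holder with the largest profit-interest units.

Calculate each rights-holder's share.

Orozco: $258,700; Halvorsen: $274,800; Lindqvist: $161,700; Sato: $80,850

Sum of profit-interest units: 48.
Proportional shares: Orozco 16/48 × $776,050 = 258,683.33; Halvorsen 17/48 × $776,050 = 274,851.04; Lindqvist 10/48 × $776,050 = 161,677.08; Sato 5/48 × $776,050 = 80,838.54.
At nearest $50: Orozco $258,700; Halvorsen $274,850; Lindqvist $161,700; Sato $80,850. Sum = $776,100.
Difference $776,050 − $776,100 = −$50 applied to largest profit-interest units (Halvorsen): Halvorsen becomes $274,800.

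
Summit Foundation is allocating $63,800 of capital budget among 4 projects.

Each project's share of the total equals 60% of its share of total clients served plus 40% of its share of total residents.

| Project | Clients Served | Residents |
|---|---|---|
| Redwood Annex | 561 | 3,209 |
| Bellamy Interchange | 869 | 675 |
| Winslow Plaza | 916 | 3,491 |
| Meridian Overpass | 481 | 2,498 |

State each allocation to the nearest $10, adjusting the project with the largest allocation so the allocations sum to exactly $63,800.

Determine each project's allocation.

Clients served total 2,827; residents total 9,873.
Composite weights (60% clients served + 40% residents): Redwood Annex 0.2491; Bellamy Interchange 0.2118; Winslow Plaza 0.3358; Meridian Overpass 0.2033.
Unrounded shares: Redwood Annex 15,891.13; Bellamy Interchange 13,511.76; Winslow Plaza 21,427.06; Meridian Overpass 12,970.05.
Rounded to nearest $10: Redwood Annex $15,890; Bellamy Interchange $13,510; Winslow Plaza $21,430; Meridian Overpass $12,970. Sum = $63,800.
No rounding difference to absorb.

Redwood Annex: $15,890; Bellamy Interchange: $13,510; Winslow Plaza: $21,430; Meridian Overpass: $12,970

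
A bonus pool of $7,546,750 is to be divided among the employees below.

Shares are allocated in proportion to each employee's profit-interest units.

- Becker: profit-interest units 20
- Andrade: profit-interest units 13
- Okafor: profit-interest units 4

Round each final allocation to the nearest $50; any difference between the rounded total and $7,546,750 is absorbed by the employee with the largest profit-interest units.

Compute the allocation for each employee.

Profit-interest units total: 37.
Unrounded shares: Becker 20/37 × $7,546,750 = 4,079,324.32; Andrade 13/37 × $7,546,750 = 2,651,560.81; Okafor 4/37 × $7,546,750 = 815,864.86.
After rounding ($50): Becker $4,079,300; Andrade $2,651,550; Okafor $815,850. Sum = $7,546,700.
Difference $7,546,750 − $7,546,700 = +$50 applied to largest profit-interest units (Becker): Becker becomes $4,079,350.

Becker: $4,079,350 · Andrade: $2,651,550 · Okafor: $815,850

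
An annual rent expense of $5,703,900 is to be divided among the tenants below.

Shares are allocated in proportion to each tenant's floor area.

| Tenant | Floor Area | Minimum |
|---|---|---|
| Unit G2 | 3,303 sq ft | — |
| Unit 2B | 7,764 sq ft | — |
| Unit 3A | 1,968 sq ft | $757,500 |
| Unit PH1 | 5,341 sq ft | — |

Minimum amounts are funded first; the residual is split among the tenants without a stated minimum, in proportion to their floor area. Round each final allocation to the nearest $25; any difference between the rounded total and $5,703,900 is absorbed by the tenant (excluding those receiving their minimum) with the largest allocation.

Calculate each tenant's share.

Guaranteed amounts: Unit 3A $757,500. Residual $4,946,400.
Residual split over remaining floor area 16,408: Unit G2 995,731.30 → $995,725; Unit 2B 2,340,556.41 → $2,340,550; Unit PH1 1,610,112.29 → $1,610,100.
Rounding difference +$25 applied to Unit 2B → $2,340,575.

Unit G2: $995,725 | Unit 2B: $2,340,575 | Unit 3A: $757,500 | Unit PH1: $1,610,100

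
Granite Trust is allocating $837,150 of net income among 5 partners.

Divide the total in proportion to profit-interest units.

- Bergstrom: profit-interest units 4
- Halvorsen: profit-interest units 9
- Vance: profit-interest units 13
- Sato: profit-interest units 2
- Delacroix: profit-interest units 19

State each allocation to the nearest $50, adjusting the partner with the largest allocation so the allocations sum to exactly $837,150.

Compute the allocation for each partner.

Bergstrom: $71,250; Halvorsen: $160,300; Vance: $231,550; Sato: $35,600; Delacroix: $338,450

Sum of profit-interest units: 47.
Pro-rata amounts: Bergstrom 4/47 × $837,150 = 71,246.81; Halvorsen 9/47 × $837,150 = 160,305.32; Vance 13/47 × $837,150 = 231,552.13; Sato 2/47 × $837,150 = 35,623.40; Delacroix 19/47 × $837,150 = 338,422.34.
Rounded to nearest $50: Bergstrom $71,250; Halvorsen $160,300; Vance $231,550; Sato $35,600; Delacroix $338,400. Sum = $837,100.
Difference $837,150 − $837,100 = +$50 applied to largest allocation (Delacroix): Delacroix becomes $338,450.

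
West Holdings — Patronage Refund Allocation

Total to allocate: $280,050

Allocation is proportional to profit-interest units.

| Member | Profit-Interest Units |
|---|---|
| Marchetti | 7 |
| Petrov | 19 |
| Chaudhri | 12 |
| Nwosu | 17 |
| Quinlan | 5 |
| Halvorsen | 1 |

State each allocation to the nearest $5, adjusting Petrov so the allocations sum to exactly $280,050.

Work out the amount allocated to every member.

Combined profit-interest units = 61.
Proportional shares: Marchetti 7/61 × $280,050 = 32,136.89; Petrov 19/61 × $280,050 = 87,228.69; Chaudhri 12/61 × $280,050 = 55,091.80; Nwosu 17/61 × $280,050 = 78,046.72; Quinlan 5/61 × $280,050 = 22,954.92; Halvorsen 1/61 × $280,050 = 4,590.98.
After rounding ($5): Marchetti $32,135; Petrov $87,230; Chaudhri $55,090; Nwosu $78,045; Quinlan $22,955; Halvorsen $4,590. Sum = $280,045.
Difference $280,050 − $280,045 = +$5 applied to Petrov: Petrov becomes $87,235.

Marchetti: $32,135; Petrov: $87,235; Chaudhri: $55,090; Nwosu: $78,045; Quinlan: $22,955; Halvorsen: $4,590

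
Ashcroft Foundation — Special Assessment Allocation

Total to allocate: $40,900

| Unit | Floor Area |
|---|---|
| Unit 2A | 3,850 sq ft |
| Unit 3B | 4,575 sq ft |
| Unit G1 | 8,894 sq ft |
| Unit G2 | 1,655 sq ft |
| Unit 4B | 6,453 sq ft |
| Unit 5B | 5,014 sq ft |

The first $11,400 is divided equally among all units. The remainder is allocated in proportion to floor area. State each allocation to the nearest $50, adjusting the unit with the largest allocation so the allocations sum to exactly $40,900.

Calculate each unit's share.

First tranche $11,400 split equally: $1,900 each.
Remainder $29,500 by floor area (total 30,441): Unit 2A 3,730.99 → $3,750; Unit 3B 4,433.58 → $4,450; Unit G1 8,619.07 → $8,600; Unit G2 1,603.84 → $1,600; Unit 4B 6,253.52 → $6,250; Unit 5B 4,859.01 → $4,850.
Totals: Unit 2A $1,900 + $3,750 = $5,650; Unit 3B $1,900 + $4,450 = $6,350; Unit G1 $1,900 + $8,600 = $10,500; Unit G2 $1,900 + $1,600 = $3,500; Unit 4B $1,900 + $6,250 = $8,150; Unit 5B $1,900 + $4,850 = $6,750.

Unit 2A: $5,650 | Unit 3B: $6,350 | Unit G1: $10,500 | Unit G2: $3,500 | Unit 4B: $8,150 | Unit 5B: $6,750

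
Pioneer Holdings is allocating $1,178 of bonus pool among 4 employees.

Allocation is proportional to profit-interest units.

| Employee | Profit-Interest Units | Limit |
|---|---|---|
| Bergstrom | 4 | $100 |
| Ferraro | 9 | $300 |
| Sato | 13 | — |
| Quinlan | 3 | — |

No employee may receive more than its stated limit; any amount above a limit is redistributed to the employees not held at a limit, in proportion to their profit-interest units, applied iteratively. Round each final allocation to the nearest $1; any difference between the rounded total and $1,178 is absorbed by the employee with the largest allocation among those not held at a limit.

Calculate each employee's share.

Bergstrom: $100 | Ferraro: $300 | Sato: $632 | Quinlan: $146

Sum of profit-interest units: 29.
Pro-rata shares before constraints: Bergstrom 162.48; Ferraro 365.59; Sato 528.07; Quinlan 121.86.
Held at cap: Bergstrom ($100), Ferraro ($300); residual $778 reallocated over remaining profit-interest units 16.
Remaining shares: Sato 632.12 → $632; Quinlan 145.88 → $146.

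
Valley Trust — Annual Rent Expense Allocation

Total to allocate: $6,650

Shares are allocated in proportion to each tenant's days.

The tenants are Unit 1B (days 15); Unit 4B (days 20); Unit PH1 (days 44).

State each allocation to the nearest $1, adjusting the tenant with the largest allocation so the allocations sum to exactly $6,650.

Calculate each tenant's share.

Total days = 79.
Proportional shares: Unit 1B 15/79 × $6,650 = 1,262.66; Unit 4B 20/79 × $6,650 = 1,683.54; Unit PH1 44/79 × $6,650 = 3,703.80.
At nearest $1: Unit 1B $1,263; Unit 4B $1,684; Unit PH1 $3,704. Sum = $6,651.
Difference $6,650 − $6,651 = −$1 applied to largest allocation (Unit PH1): Unit PH1 becomes $3,703.

Unit 1B: $1,263 | Unit 4B: $1,684 | Unit PH1: $3,703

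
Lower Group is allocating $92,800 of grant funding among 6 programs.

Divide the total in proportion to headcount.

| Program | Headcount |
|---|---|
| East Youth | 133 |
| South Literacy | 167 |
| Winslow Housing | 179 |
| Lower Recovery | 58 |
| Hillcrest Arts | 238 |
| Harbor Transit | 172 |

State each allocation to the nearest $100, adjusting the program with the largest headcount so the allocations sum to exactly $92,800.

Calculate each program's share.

East Youth: $13,000 · South Literacy: $16,400 · Winslow Housing: $17,500 · Lower Recovery: $5,700 · Hillcrest Arts: $23,300 · Harbor Transit: $16,900

Sum of headcount: 133 + 167 + 179 + 58 + 238 + 172 = 947.
Pro-rata amounts: East Youth 13,033.16; South Literacy 16,364.94; Winslow Housing 17,540.87; Lower Recovery 5,683.63; Hillcrest Arts 23,322.49; Harbor Transit 16,854.91.
After rounding ($100): East Youth $13,000; South Literacy $16,400; Winslow Housing $17,500; Lower Recovery $5,700; Hillcrest Arts $23,300; Harbor Transit $16,900. Sum = $92,800.
No rounding difference to absorb.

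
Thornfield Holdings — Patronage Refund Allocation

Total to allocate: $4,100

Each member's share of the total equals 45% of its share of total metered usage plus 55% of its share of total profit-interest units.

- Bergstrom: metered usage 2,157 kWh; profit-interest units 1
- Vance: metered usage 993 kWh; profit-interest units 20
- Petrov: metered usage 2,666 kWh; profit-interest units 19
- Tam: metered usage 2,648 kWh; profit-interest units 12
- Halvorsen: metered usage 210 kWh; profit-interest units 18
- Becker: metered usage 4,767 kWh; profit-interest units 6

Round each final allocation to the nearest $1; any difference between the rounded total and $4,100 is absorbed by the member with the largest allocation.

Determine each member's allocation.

Bergstrom: $326; Vance: $730; Petrov: $929; Tam: $720; Halvorsen: $563; Becker: $832

Totals — metered usage 13,441, profit-interest units 76.
Combined weights (45% metered usage + 55% profit-interest units): Bergstrom 0.0795; Vance 0.1780; Petrov 0.2268; Tam 0.1755; Halvorsen 0.1373; Becker 0.2030.
Raw shares: Bergstrom 325.76; Vance 729.73; Petrov 929.70; Tam 719.53; Halvorsen 562.90; Becker 832.38.
After rounding ($1): Bergstrom $326; Vance $730; Petrov $930; Tam $720; Halvorsen $563; Becker $832. Sum = $4,101.
Difference $4,100 − $4,101 = −$1 applied to largest allocation (Petrov): Petrov becomes $929.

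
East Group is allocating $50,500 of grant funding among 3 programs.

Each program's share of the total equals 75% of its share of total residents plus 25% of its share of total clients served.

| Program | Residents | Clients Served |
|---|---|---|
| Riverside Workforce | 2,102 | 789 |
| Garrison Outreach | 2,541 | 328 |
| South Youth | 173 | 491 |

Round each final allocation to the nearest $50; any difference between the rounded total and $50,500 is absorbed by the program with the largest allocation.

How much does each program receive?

Residents total 4,816; clients served total 1,608.
Combined weights (75% residents + 25% clients served): Riverside Workforce 0.4500; Garrison Outreach 0.4467; South Youth 0.1033.
Unrounded shares: Riverside Workforce 22,725.72; Garrison Outreach 22,558.72; South Youth 5,215.56.
At nearest $50: Riverside Workforce $22,750; Garrison Outreach $22,550; South Youth $5,200. Sum = $50,500.
No rounding difference to absorb.

Riverside Workforce: $22,750 · Garrison Outreach: $22,550 · South Youth: $5,200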